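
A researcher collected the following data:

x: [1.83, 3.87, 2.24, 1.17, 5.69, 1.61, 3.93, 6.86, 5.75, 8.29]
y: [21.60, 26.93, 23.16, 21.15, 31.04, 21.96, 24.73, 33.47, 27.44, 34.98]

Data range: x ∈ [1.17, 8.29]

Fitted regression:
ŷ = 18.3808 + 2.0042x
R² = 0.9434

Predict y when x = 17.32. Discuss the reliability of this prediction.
The equation gives ŷ = 53.0935; however x = 17.32 is 9.03 units above the observed range, so this extrapolated value should not be trusted.

Prediction calculation:
ŷ = 18.3808 + 2.0042 × 17.32
ŷ = 53.0935

Reliability:
- Data range: x ∈ [1.17, 8.29]
- Prediction point: x = 17.32 is 9.03 units above the observed range → this is EXTRAPOLATION, not interpolation

Why that matters here:
- Real relationships often flatten, saturate, or turn nonlinear at extremes
- The standard error of prediction grows with (x − x̄)², and x = 17.32 is far from x̄ = 4.12

The R² = 0.9434 only validates the fit within [1.17, 8.29]; treat ŷ = 53.0935 with caution.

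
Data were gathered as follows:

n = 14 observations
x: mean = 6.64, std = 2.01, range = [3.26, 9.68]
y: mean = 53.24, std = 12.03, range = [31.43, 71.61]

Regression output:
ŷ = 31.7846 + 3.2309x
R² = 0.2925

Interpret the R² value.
The model explains 29.25% of the variance in y (R² = 0.2925), leaving 70.75% unexplained; the fit is weak.

R² (coefficient of determination) measures the proportion of variance in y explained by the regression model.

Here R² = 0.2925:
- Explained: 29.25% of the variation in y
- Unexplained (residual): 100% − 29.25% = 70.75%
- Rule of thumb (below 0.3 weak; 0.3 to below 0.7 moderate; 0.7 and above strong) → weak

Equivalently, for simple linear regression R² = r², so |r| = √0.2925 ≈ 0.5408.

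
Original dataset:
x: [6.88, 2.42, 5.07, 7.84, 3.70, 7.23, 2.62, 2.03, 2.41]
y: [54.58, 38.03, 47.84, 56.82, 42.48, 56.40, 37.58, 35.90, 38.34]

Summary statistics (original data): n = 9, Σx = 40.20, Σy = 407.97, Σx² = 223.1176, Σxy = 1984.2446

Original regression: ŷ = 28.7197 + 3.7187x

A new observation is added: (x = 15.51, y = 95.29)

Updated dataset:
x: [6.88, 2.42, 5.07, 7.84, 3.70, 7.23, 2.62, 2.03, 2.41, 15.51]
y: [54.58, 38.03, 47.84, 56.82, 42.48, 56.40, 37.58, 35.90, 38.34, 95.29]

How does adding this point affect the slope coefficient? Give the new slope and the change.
New slope β₁ = 4.2952 versus 3.7187 before: a change of +0.5765 (+15.5%).

The new point has HIGH LEVERAGE: x = 15.51 is far from the original mean x̄ = 40.20/9 ≈ 4.47 (original range [2.03, 7.84]).

Step 1: Update the sums with the new point (n goes from 9 to 10)
Σx  = 40.20 + 15.51 = 55.71
Σy  = 407.97 + 95.29 = 503.26
Σx² = 223.1176 + 15.51² = 223.1176 + 240.5601 = 463.6777
Σxy = 1984.2446 + 15.51×95.29 = 1984.2446 + 1477.9479 = 3462.1925

Step 2: Recompute the slope with b₁ = (nΣxy − ΣxΣy) / (nΣx² − (Σx)²)
Numerator   = 10×3462.1925 − 55.71×503.26 = 34621.9250 − 28036.6146 = 6585.3104
Denominator = 10×463.6777 − 55.71² = 4636.7770 − 3103.6041 = 1533.1729
b₁(new) = 6585.3104 / 1533.1729 = 4.2952

(Same formula on the original sums: (9×1984.2446 − 40.20×407.97) / (9×223.1176 − 40.20²) = 1457.8074 / 392.0184 = 3.7187, matching the given fit.)

Step 3: Change in slope
Δβ₁ = 4.2952 − 3.7187 = +0.5765
Relative change = +0.5765 / 3.7187 × 100% = +15.5%
→ the slope increases when the point is added.

A high-leverage point only changes the slope if it is off the original line; here y = 95.29 is above the original trend, so the slope increases.
In practice: investigate whether it comes from the same population as the rest of the sample; refit with and without it and report both if conclusions differ.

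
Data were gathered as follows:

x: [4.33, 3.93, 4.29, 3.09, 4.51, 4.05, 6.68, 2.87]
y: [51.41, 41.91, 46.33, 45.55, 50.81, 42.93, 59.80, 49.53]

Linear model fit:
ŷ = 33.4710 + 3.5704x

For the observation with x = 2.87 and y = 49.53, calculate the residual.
Residual = 5.8120

The residual is the difference between the actual value and the predicted value:

Residual = y - ŷ

Step 1: Calculate predicted value
ŷ = 33.4710 + 3.5704 × 2.87
ŷ = 43.7180

Step 2: Calculate residual
Residual = 49.53 - 43.7180
Residual = 5.8120

The residual is positive, so the observed y = 49.53 sits above the regression line (the line underestimates it by 5.8120).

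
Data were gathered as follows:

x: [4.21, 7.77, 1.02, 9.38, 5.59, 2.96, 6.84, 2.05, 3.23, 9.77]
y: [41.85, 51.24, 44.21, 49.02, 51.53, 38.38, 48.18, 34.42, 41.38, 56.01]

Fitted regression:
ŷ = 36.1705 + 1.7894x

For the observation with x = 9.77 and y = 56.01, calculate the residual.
Residual = 2.3571

The residual is the difference between the actual value and the predicted value:

Residual = y - ŷ

Step 1: Calculate predicted value
ŷ = 36.1705 + 1.7894 × 9.77
ŷ = 53.6529

Step 2: Calculate residual
Residual = 56.01 - 53.6529
Residual = 2.3571

The residual is positive, so the observed y = 56.01 sits above the regression line (the line underestimates it by 2.3571).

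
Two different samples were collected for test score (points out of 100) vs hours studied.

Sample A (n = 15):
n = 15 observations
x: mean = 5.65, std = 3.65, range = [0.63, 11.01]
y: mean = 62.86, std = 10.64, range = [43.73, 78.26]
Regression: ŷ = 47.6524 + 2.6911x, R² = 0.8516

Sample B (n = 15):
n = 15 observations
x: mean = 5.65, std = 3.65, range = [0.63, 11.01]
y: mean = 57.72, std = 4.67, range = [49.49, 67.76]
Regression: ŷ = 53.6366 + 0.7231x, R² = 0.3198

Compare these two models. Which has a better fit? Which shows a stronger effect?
Model A has the better fit (R² = 0.8516 vs 0.3198). Model A shows the stronger effect (|β₁| = 2.6911 vs 0.7231).

Model Comparison:

Which explains more variance? (R²)
- Model A: R² = 0.8516 → 85.16% of variance in test score explained
- Model B: R² = 0.3198 → 31.98% of variance in test score explained
- 0.8516 > 0.3198 → Model A has the better fit

Strength of effect — compare |β₁|:
- Model A: β₁ = 2.6911 → predicted test score rises 2.6911 points per additional hour of study time
- Model B: β₁ = 0.7231 → predicted test score rises 0.7231 points per additional hour of study time
- |2.6911| > |0.7231| → Model A shows the stronger marginal effect

Notes:
- A better fit (higher R²) doesn't necessarily mean a more important relationship.
- A steeper slope doesn't make a better model if the scatter around the line is large.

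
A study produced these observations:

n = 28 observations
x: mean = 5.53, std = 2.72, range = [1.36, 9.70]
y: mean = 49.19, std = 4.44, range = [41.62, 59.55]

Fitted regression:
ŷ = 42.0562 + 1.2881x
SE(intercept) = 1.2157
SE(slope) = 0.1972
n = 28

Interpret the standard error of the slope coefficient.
SE(β̂₁) = 0.1972 is the estimated standard deviation of the slope estimate across repeated samples; relative to β̂₁ = 1.2881 that is 15.3%, a precise estimate.

What SE measures:
- The standard error quantifies the sampling variability of the coefficient estimate
- It is the estimated standard deviation of β̂₁ across hypothetical repeated samples of the same size
- Smaller SE → more precise estimate

Relative precision:
- SE / |β̂₁| = 0.1972 / 1.2881 = 15.3%
- Rule of thumb (under 20%: precise; 20% to under 50%: moderately precise; 50% or more: imprecise) → precise

Link to the t-test: t = β̂₁ / SE(β̂₁) = 1.2881 / 0.1972 = 6.5319, the statistic for H₀: β₁ = 0.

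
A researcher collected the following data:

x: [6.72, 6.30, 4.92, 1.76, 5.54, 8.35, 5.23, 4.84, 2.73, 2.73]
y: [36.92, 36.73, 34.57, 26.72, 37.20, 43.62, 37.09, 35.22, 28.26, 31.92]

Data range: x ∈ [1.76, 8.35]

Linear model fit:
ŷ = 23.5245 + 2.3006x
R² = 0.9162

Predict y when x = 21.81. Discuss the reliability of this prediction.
The equation gives ŷ = 73.7006; however x = 21.81 is 13.46 units above the observed range, so this extrapolated value should not be trusted.

Prediction calculation:
ŷ = 23.5245 + 2.3006 × 21.81
ŷ = 73.7006

Reliability:
- Data range: x ∈ [1.76, 8.35]
- Prediction point: x = 21.81 is 13.46 units above the observed range → this is EXTRAPOLATION, not interpolation

Why that matters here:
- There are no observations near this x to validate the fitted line there
- The linear relationship may not hold outside the observed range

The R² = 0.9162 only validates the fit within [1.76, 8.35]; treat ŷ = 73.7006 with caution.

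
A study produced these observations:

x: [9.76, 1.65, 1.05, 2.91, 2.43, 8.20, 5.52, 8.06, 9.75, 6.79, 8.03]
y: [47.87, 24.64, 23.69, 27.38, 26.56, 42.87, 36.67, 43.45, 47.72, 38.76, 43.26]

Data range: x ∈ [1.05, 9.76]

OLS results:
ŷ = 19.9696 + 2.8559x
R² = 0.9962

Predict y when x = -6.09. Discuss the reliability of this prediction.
ŷ = 2.5772 (extrapolation — x = -6.09 lies outside [1.05, 9.76], so reliability is low).

Prediction calculation:
ŷ = 19.9696 + 2.8559 × (-6.09)
ŷ = 2.5772

Reliability:
- Data range: x ∈ [1.05, 9.76]
- Prediction point: x = -6.09 is 7.14 units below the observed range → this is EXTRAPOLATION, not interpolation

Why that matters here:
- There are no observations near this x to validate the fitted line there
- The linear relationship may not hold outside the observed range

A defensible statement: 'if the linear trend continued to x = -6.09, y would be about 2.5772' — the premise is untested.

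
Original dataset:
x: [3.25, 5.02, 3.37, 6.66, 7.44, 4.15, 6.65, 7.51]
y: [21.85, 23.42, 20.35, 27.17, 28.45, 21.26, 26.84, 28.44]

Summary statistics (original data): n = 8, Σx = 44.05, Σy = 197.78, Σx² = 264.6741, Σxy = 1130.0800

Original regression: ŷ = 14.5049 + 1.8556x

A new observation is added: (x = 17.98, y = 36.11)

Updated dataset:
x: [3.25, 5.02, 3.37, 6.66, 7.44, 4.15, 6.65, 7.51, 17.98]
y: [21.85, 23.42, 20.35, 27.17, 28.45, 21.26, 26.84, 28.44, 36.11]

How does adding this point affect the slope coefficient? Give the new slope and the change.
The slope changes from 1.8556 to 1.0429 (change of -0.8127, or -43.8%).

x = 17.98 lies well outside the original x-range [3.25, 7.51] (x̄ ≈ 5.51), so this observation has high leverage and can move the slope substantially.

Step 1: Update the sums with the new point (n goes from 8 to 9)
Σx  = 44.05 + 17.98 = 62.03
Σy  = 197.78 + 36.11 = 233.89
Σx² = 264.6741 + 17.98² = 264.6741 + 323.2804 = 587.9545
Σxy = 1130.0800 + 17.98×36.11 = 1130.0800 + 649.2578 = 1779.3378

Step 2: Recompute the slope with b₁ = (nΣxy − ΣxΣy) / (nΣx² − (Σx)²)
Numerator   = 9×1779.3378 − 62.03×233.89 = 16014.0402 − 14508.1967 = 1505.8435
Denominator = 9×587.9545 − 62.03² = 5291.5905 − 3847.7209 = 1443.8696
b₁(new) = 1505.8435 / 1443.8696 = 1.0429

(Same formula on the original sums: (8×1130.0800 − 44.05×197.78) / (8×264.6741 − 44.05²) = 328.4310 / 176.9903 = 1.8556, matching the given fit.)

Step 3: Change in slope
Δβ₁ = 1.0429 − 1.8556 = -0.8127
Relative change = -0.8127 / 1.8556 × 100% = -43.8%
→ the slope decreases when the point is added.

A high-leverage point only changes the slope if it is off the original line; here y = 36.11 is below the original trend, so the slope decreases.
In practice: refit with and without it and report both if conclusions differ; examine leverage (hᵢ) and Cook's distance rather than deleting it automatically.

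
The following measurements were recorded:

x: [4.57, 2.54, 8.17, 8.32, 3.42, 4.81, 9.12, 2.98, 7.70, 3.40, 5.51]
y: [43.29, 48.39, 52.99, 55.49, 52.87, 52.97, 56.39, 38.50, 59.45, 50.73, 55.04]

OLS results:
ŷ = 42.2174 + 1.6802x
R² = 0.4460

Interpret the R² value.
About 44.60% of the variability in y is accounted for by the regression on x (R² = 0.4460) — a moderate linear fit.

R² (coefficient of determination) measures the proportion of variance in y explained by the regression model.

Here R² = 0.4460:
- Explained: 44.60% of the variation in y
- Unexplained (residual): 100% − 44.60% = 55.40%
- Rule of thumb (below 0.3 weak; 0.3 to below 0.7 moderate; 0.7 and above strong) → moderate

Note: R² says nothing about causation, and a high R² does not by itself mean the linear form is appropriate — check the residuals.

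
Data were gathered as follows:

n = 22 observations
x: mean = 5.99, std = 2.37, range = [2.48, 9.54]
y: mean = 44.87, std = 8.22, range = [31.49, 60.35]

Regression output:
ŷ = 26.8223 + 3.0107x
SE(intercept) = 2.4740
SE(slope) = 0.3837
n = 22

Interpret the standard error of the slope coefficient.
The slope 3.0107 is pinned down to within about ±0.3837 (one SE) by these data — relative uncertainty 12.7%, i.e. precise.

What SE measures:
- The standard error quantifies the sampling variability of the coefficient estimate
- It is the estimated standard deviation of β̂₁ across hypothetical repeated samples of the same size
- Smaller SE → more precise estimate

Relative precision:
- SE / |β̂₁| = 0.3837 / 3.0107 = 12.7%
- Rule of thumb (under 20%: precise; 20% to under 50%: moderately precise; 50% or more: imprecise) → precise

Link to the t-test: t = β̂₁ / SE(β̂₁) = 3.0107 / 0.3837 = 7.8465, the statistic for H₀: β₁ = 0.

What drives SE(β̂₁): larger n (here n = 22) → smaller SE.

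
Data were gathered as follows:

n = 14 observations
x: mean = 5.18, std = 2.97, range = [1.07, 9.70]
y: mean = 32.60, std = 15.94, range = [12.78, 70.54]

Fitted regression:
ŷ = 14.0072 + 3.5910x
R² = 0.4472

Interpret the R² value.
The model explains 44.72% of the variance in y (R² = 0.4472), leaving 55.28% unexplained; the fit is moderate.

R² (coefficient of determination) measures the proportion of variance in y explained by the regression model.

Here R² = 0.4472:
- Explained: 44.72% of the variation in y
- Unexplained (residual): 100% − 44.72% = 55.28%
- Rule of thumb (below 0.3 weak; 0.3 to below 0.7 moderate; 0.7 and above strong) → moderate

Calculation: R² = 1 − (SS_res / SS_tot), where SS_res is the sum of squared residuals and SS_tot the total sum of squares.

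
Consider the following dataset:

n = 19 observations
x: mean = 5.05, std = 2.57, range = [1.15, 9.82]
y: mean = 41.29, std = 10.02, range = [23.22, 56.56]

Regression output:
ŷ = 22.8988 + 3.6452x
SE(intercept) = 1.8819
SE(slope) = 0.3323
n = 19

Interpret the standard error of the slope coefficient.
The slope 3.6452 is pinned down to within about ±0.3323 (one SE) by these data — relative uncertainty 9.1%, i.e. precise.

SE(β̂₁) = s / √Sxx, where s is the residual standard deviation and Sxx = Σ(x − x̄)². It is the yardstick for how far β̂₁ = 3.6452 could plausibly be from the true slope.

Relative precision:
- SE / |β̂₁| = 0.3323 / 3.6452 = 9.1%
- Rule of thumb (under 20%: precise; 20% to under 50%: moderately precise; 50% or more: imprecise) → precise

Link to the t-test: t = β̂₁ / SE(β̂₁) = 3.6452 / 0.3323 = 10.9696, the statistic for H₀: β₁ = 0.

What drives SE(β̂₁): larger n (here n = 19) → smaller SE.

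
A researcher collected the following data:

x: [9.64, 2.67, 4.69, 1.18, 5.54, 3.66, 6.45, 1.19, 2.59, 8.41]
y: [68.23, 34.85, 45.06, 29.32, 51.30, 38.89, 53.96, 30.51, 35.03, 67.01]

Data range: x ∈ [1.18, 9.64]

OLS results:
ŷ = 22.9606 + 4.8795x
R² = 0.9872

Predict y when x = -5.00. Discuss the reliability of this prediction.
ŷ = -1.4369, but this is extrapolation (below the data range [1.18, 9.64]) and may be unreliable.

Prediction calculation:
ŷ = 22.9606 + 4.8795 × (-5.00)
ŷ = -1.4369

Reliability:
- Data range: x ∈ [1.18, 9.64]
- Prediction point: x = -5.00 is 6.18 units below the observed range → this is EXTRAPOLATION, not interpolation

Why that matters here:
- The standard error of prediction grows with (x − x̄)², and x = -5.00 is far from x̄ = 4.60
- Real relationships often flatten, saturate, or turn nonlinear at extremes

The R² = 0.9872 only validates the fit within [1.18, 9.64]; treat ŷ = -1.4369 with caution.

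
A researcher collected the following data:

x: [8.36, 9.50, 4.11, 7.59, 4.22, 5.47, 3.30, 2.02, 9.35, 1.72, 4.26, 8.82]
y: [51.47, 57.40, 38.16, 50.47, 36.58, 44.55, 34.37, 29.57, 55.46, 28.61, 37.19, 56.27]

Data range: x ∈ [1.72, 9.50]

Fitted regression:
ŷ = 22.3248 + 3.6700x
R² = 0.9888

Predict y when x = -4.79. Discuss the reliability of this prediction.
ŷ = 4.7455 (extrapolation — x = -4.79 lies outside [1.72, 9.50], so reliability is low).

Prediction calculation:
ŷ = 22.3248 + 3.6700 × (-4.79)
ŷ = 4.7455

Reliability:
- Data range: x ∈ [1.72, 9.50]
- Prediction point: x = -4.79 is 6.51 units below the observed range → this is EXTRAPOLATION, not interpolation

Why that matters here:
- There are no observations near this x to validate the fitted line there
- The linear relationship may not hold outside the observed range

Report the number if required, but flag clearly that it is an extrapolation.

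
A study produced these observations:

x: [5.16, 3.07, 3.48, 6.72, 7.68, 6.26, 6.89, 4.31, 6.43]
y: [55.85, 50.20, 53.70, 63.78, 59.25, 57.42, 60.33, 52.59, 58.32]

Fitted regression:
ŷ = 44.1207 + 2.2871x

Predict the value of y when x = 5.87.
ŷ = 57.5460

To predict y for x = 5.87, substitute into the regression equation:

ŷ = 44.1207 + 2.2871 × 5.87
ŷ = 44.1207 + 13.4253
ŷ = 57.5460

This is the fitted mean response at that x — an individual observation would come with a wider prediction interval.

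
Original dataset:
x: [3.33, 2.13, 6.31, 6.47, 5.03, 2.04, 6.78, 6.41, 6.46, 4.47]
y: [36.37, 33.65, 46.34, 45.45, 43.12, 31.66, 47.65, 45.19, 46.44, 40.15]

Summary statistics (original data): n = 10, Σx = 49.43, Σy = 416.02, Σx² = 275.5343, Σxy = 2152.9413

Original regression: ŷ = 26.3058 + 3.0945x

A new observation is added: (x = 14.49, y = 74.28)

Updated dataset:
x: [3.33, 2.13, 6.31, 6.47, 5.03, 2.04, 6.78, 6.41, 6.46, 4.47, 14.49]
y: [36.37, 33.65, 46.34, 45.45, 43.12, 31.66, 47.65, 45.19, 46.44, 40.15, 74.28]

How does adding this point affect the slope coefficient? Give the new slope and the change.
The slope changes from 3.0945 to 3.3330 (change of +0.2385, or +7.7%).

The new point has HIGH LEVERAGE: x = 14.49 is far from the original mean x̄ = 49.43/10 ≈ 4.94 (original range [2.04, 6.78]).

Step 1: Update the sums with the new point (n goes from 10 to 11)
Σx  = 49.43 + 14.49 = 63.92
Σy  = 416.02 + 74.28 = 490.30
Σx² = 275.5343 + 14.49² = 275.5343 + 209.9601 = 485.4944
Σxy = 2152.9413 + 14.49×74.28 = 2152.9413 + 1076.3172 = 3229.2585

Step 2: Recompute the slope with b₁ = (nΣxy − ΣxΣy) / (nΣx² − (Σx)²)
Numerator   = 11×3229.2585 − 63.92×490.30 = 35521.8435 − 31339.9760 = 4181.8675
Denominator = 11×485.4944 − 63.92² = 5340.4384 − 4085.7664 = 1254.6720
b₁(new) = 4181.8675 / 1254.6720 = 3.3330

(Same formula on the original sums: (10×2152.9413 − 49.43×416.02) / (10×275.5343 − 49.43²) = 965.5444 / 312.0181 = 3.0945, matching the given fit.)

Step 3: Change in slope
Δβ₁ = 3.3330 − 3.0945 = +0.2385
Relative change = +0.2385 / 3.0945 × 100% = +7.7%
→ the slope increases when the point is added.

A high-leverage point only changes the slope if it is off the original line; here y = 74.28 is above the original trend, so the slope increases.
In practice: check such a point for data-entry or measurement error; investigate whether it comes from the same population as the rest of the sample.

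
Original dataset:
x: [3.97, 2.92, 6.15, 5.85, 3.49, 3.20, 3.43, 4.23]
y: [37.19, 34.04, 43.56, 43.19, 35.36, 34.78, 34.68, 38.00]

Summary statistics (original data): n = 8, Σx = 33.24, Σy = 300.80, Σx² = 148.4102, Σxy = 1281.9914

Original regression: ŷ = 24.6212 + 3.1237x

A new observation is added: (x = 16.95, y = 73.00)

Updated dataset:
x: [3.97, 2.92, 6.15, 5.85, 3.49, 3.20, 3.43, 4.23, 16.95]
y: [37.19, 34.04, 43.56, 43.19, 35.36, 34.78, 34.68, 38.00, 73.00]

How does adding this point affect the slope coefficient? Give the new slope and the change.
The slope changes from 3.1237 to 2.7903 (change of -0.3334, or -10.7%).

x = 16.95 lies well outside the original x-range [2.92, 6.15] (x̄ ≈ 4.16), so this observation has high leverage and can move the slope substantially.

Step 1: Update the sums with the new point (n goes from 8 to 9)
Σx  = 33.24 + 16.95 = 50.19
Σy  = 300.80 + 73.00 = 373.80
Σx² = 148.4102 + 16.95² = 148.4102 + 287.3025 = 435.7127
Σxy = 1281.9914 + 16.95×73.00 = 1281.9914 + 1237.3500 = 2519.3414

Step 2: Recompute the slope with b₁ = (nΣxy − ΣxΣy) / (nΣx² − (Σx)²)
Numerator   = 9×2519.3414 − 50.19×373.80 = 22674.0726 − 18761.0220 = 3913.0506
Denominator = 9×435.7127 − 50.19² = 3921.4143 − 2519.0361 = 1402.3782
b₁(new) = 3913.0506 / 1402.3782 = 2.7903

(Same formula on the original sums: (8×1281.9914 − 33.24×300.80) / (8×148.4102 − 33.24²) = 257.3392 / 82.3840 = 3.1237, matching the given fit.)

Step 3: Change in slope
Δβ₁ = 2.7903 − 3.1237 = -0.3334
Relative change = -0.3334 / 3.1237 × 100% = -10.7%
→ the slope decreases when the point is added.

Because the point sits below the extension of the original line at a high-leverage x, it tilts the fit down.
In practice: examine leverage (hᵢ) and Cook's distance rather than deleting it automatically.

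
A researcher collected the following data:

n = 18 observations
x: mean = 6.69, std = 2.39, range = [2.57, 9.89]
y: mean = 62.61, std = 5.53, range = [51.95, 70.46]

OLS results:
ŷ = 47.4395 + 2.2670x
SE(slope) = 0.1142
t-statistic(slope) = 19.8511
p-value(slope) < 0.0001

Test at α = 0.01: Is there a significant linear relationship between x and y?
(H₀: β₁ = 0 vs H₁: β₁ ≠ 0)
Since p-value < 0.0001 < α = 0.01, reject H₀ — the slope is significantly different from 0.

Hypothesis test for the slope coefficient:

H₀: β₁ = 0 (no linear relationship)
H₁: β₁ ≠ 0 (linear relationship exists)

Test statistic: t = β̂₁ / SE(β̂₁) = 2.2670 / 0.1142 = 19.8511

The p-value (<0.0001) is the probability, under H₀, of a t-statistic at least as extreme as |t| = 19.8511 (two-sided, df = n − 2 = 16).

Decision rule: reject H₀ if p-value < α.
p-value < 0.0001 < α = 0.01 → reject H₀.

At α = 0.01 the data do provide convincing evidence of a nonzero slope.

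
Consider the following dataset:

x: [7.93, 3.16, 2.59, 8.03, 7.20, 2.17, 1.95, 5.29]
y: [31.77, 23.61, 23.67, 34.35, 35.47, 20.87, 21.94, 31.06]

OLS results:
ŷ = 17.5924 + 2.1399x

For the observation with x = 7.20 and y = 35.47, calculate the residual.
Residual = 2.4703

The residual is the difference between the actual value and the predicted value:

Residual = y - ŷ

Step 1: Calculate predicted value
ŷ = 17.5924 + 2.1399 × 7.20
ŷ = 32.9997

Step 2: Calculate residual
Residual = 35.47 - 32.9997
Residual = 2.4703

The residual is positive, so the observed y = 35.47 sits above the regression line (the line underestimates it by 2.4703).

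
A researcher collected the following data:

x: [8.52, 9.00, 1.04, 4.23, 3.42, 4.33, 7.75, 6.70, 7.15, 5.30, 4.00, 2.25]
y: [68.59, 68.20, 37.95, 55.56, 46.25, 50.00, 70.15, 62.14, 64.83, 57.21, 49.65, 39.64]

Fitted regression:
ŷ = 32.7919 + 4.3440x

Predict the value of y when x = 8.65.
ŷ = 70.3675

Plug x = 8.65 into the fitted line:

ŷ = 32.7919 + 4.3440 × 8.65
ŷ = 32.7919 + 37.5756
ŷ = 70.3675

This is a point prediction; actual observations scatter around it by roughly the residual standard deviation.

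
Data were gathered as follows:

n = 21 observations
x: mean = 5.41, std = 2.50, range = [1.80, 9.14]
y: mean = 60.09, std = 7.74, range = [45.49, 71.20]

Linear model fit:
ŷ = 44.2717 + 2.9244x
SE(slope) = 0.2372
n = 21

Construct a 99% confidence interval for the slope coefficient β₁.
The 99% CI for β₁ is (2.2458, 3.6030)

Confidence interval for the slope:

The 99% CI for β₁ is: β̂₁ ± t*(α/2, n-2) × SE(β̂₁)

Step 1: Find critical t-value
- Confidence level = 0.99
- Degrees of freedom = n - 2 = 21 - 2 = 19
- t*(α/2, 19) = 2.8609

Step 2: Calculate margin of error
Margin = 2.8609 × 0.2372 = 0.6786

Step 3: Construct interval
CI = 2.9244 ± 0.6786
CI = (2.2458, 3.6030)

Interpretation: each one-unit increase in x is associated with a change in mean y of between 2.2458 and 3.6030, with 99% confidence.
The interval does not include 0, suggesting a significant linear relationship.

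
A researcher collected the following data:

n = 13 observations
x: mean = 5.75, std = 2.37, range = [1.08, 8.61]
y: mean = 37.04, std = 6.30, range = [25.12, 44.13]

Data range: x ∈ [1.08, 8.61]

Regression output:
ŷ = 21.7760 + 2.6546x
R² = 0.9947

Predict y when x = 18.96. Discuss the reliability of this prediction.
The equation gives ŷ = 72.1072; however x = 18.96 is 10.35 units above the observed range, so this extrapolated value should not be trusted.

Prediction calculation:
ŷ = 21.7760 + 2.6546 × 18.96
ŷ = 72.1072

Reliability:
- Data range: x ∈ [1.08, 8.61]
- Prediction point: x = 18.96 is 10.35 units above the observed range → this is EXTRAPOLATION, not interpolation

Why that matters here:
- Real relationships often flatten, saturate, or turn nonlinear at extremes
- R² describes fit only over the sampled x values; it says nothing about behaviour beyond them

The R² = 0.9947 only validates the fit within [1.08, 8.61]; treat ŷ = 72.1072 with caution.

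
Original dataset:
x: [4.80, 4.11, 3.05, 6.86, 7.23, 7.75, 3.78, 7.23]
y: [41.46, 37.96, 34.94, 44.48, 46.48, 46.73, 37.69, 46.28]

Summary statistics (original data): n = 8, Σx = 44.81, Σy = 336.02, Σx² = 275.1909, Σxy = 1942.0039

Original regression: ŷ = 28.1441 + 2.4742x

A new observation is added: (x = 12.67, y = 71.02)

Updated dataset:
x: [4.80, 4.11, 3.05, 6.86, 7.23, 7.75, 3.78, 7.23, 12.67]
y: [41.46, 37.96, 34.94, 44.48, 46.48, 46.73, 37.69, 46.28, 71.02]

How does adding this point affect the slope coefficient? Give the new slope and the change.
The slope changes from 2.4742 to 3.5299 (change of +1.0557, or +42.7%).

The new point has HIGH LEVERAGE: x = 12.67 is far from the original mean x̄ = 44.81/8 ≈ 5.60 (original range [3.05, 7.75]).

Step 1: Update the sums with the new point (n goes from 8 to 9)
Σx  = 44.81 + 12.67 = 57.48
Σy  = 336.02 + 71.02 = 407.04
Σx² = 275.1909 + 12.67² = 275.1909 + 160.5289 = 435.7198
Σxy = 1942.0039 + 12.67×71.02 = 1942.0039 + 899.8234 = 2841.8273

Step 2: Recompute the slope with b₁ = (nΣxy − ΣxΣy) / (nΣx² − (Σx)²)
Numerator   = 9×2841.8273 − 57.48×407.04 = 25576.4457 − 23396.6592 = 2179.7865
Denominator = 9×435.7198 − 57.48² = 3921.4782 − 3303.9504 = 617.5278
b₁(new) = 2179.7865 / 617.5278 = 3.5299

(Same formula on the original sums: (8×1942.0039 − 44.81×336.02) / (8×275.1909 − 44.81²) = 478.9750 / 193.5911 = 2.4742, matching the given fit.)

Step 3: Change in slope
Δβ₁ = 3.5299 − 2.4742 = +1.0557
Relative change = +1.0557 / 2.4742 × 100% = +42.7%
→ the slope increases when the point is added.

Because the point sits above the extension of the original line at a high-leverage x, it tilts the fit up.
In practice: examine leverage (hᵢ) and Cook's distance rather than deleting it automatically; check such a point for data-entry or measurement error.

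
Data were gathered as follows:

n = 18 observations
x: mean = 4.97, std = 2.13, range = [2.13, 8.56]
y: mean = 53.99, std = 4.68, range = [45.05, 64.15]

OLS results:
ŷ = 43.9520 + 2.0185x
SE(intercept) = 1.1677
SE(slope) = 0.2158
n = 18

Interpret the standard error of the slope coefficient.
The slope 2.0185 is pinned down to within about ±0.2158 (one SE) by these data — relative uncertainty 10.7%, i.e. precise.

SE(β̂₁) = 0.2158 says: if we drew many samples of n = 18 from the same population and refit each time, the fitted slopes would scatter with a standard deviation of roughly 0.2158 around the true β₁.

Relative precision:
- SE / |β̂₁| = 0.2158 / 2.0185 = 10.7%
- Rule of thumb (under 20%: precise; 20% to under 50%: moderately precise; 50% or more: imprecise) → precise

Rough 95% range (±2 SE): 2.0185 ± 0.4316 → (1.5869, 2.4501).

What drives SE(β̂₁): more residual scatter → larger SE.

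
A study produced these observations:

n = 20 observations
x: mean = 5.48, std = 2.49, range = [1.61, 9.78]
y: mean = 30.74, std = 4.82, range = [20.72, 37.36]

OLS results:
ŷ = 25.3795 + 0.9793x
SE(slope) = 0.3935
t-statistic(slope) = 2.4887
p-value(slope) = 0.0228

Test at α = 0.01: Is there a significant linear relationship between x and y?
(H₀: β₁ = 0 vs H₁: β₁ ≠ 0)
p-value = 0.0228 ≥ α = 0.01, so we fail to reject H₀. The relationship is not significant.

Hypothesis test for the slope coefficient:

H₀: β₁ = 0 (no linear relationship)
H₁: β₁ ≠ 0 (linear relationship exists)

Test statistic: t = β̂₁ / SE(β̂₁) = 0.9793 / 0.3935 = 2.4887

The p-value (0.0228) is the probability, under H₀, of a t-statistic at least as extreme as |t| = 2.4887 (two-sided, df = n − 2 = 18).

Decision rule: reject H₀ if p-value < α.
p-value = 0.0228 ≥ α = 0.01 → fail to reject H₀.

At α = 0.01 the data do not provide convincing evidence of a nonzero slope.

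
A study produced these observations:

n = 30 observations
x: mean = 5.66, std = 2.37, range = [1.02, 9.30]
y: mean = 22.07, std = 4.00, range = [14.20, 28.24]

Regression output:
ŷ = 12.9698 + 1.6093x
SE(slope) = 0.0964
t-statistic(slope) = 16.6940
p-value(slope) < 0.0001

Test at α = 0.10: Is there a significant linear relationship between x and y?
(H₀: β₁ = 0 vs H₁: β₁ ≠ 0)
Reject H₀: p-value < 0.0001 < α = 0.10. The linear relationship is significant at the 10% level.

Hypothesis test for the slope coefficient:

H₀: β₁ = 0 (no linear relationship)
H₁: β₁ ≠ 0 (linear relationship exists)

Test statistic: t = β̂₁ / SE(β̂₁) = 1.6093 / 0.0964 = 16.6940

With df = 28, the two-sided p-value for |t| = 16.6940 is <0.0001.

Decision rule: reject H₀ if p-value < α.
p-value < 0.0001 < α = 0.10 → reject H₀.

Conclusion: the linear association between x and y is significant at the 10% level.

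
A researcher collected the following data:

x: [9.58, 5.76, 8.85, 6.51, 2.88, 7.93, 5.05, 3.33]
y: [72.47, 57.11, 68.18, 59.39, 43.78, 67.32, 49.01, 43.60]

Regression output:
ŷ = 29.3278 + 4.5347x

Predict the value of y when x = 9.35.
ŷ = 71.7272

To predict y for x = 9.35, substitute into the regression equation:

ŷ = 29.3278 + 4.5347 × 9.35
ŷ = 29.3278 + 42.3994
ŷ = 71.7272

This is a point prediction; actual observations scatter around it by roughly the residual standard deviation.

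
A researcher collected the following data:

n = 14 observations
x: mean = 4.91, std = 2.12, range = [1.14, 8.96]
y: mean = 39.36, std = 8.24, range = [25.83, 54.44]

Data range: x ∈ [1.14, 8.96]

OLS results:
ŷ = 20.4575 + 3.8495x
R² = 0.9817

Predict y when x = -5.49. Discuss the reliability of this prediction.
ŷ = -0.6763, but this is extrapolation (below the data range [1.14, 8.96]) and may be unreliable.

Prediction calculation:
ŷ = 20.4575 + 3.8495 × (-5.49)
ŷ = -0.6763

Reliability:
- Data range: x ∈ [1.14, 8.96]
- Prediction point: x = -5.49 is 6.63 units below the observed range → this is EXTRAPOLATION, not interpolation

Why that matters here:
- The standard error of prediction grows with (x − x̄)², and x = -5.49 is far from x̄ = 4.91
- The linear relationship may not hold outside the observed range

Report the number if required, but flag clearly that it is an extrapolation.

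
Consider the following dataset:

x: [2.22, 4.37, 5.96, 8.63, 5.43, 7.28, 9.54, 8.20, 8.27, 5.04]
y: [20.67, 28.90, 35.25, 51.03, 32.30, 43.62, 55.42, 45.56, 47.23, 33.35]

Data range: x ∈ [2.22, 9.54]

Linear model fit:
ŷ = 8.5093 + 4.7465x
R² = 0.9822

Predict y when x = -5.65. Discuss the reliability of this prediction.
The equation gives ŷ = -18.3084; however x = -5.65 is 7.87 units below the observed range, so this extrapolated value should not be trusted.

Prediction calculation:
ŷ = 8.5093 + 4.7465 × (-5.65)
ŷ = -18.3084

Reliability:
- Data range: x ∈ [2.22, 9.54]
- Prediction point: x = -5.65 is 7.87 units below the observed range → this is EXTRAPOLATION, not interpolation

Why that matters here:
- There are no observations near this x to validate the fitted line there
- The standard error of prediction grows with (x − x̄)², and x = -5.65 is far from x̄ = 6.49
- The linear relationship may not hold outside the observed range

A defensible statement: 'if the linear trend continued to x = -5.65, y would be about -18.3084' — the premise is untested.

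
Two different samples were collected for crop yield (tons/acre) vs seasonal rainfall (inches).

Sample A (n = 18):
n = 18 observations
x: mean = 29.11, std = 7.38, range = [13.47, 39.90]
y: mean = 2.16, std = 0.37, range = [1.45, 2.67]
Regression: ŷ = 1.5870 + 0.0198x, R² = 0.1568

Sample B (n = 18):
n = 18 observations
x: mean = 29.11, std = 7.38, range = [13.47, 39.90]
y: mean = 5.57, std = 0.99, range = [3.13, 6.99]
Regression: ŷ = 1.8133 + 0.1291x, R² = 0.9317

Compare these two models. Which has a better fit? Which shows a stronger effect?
Model B has the better fit (R² = 0.9317 vs 0.1568). Model B shows the stronger effect (|β₁| = 0.1291 vs 0.0198).

Model Comparison:

Goodness of fit (R²):
- Model A: R² = 0.1568 → 15.68% of variance in crop yield explained
- Model B: R² = 0.9317 → 93.17% of variance in crop yield explained
- 0.9317 > 0.1568 → Model B has the better fit

Effect size (slope magnitude):
- Model A: β₁ = 0.0198 → predicted crop yield rises 0.0198 tons/acre per additional inch of rainfall
- Model B: β₁ = 0.1291 → predicted crop yield rises 0.1291 tons/acre per additional inch of rainfall
- |0.0198| < |0.1291| → Model B shows the stronger marginal effect

Note: R² measures how tightly points cluster around the line; β₁ measures how steep the line is — they answer different questions.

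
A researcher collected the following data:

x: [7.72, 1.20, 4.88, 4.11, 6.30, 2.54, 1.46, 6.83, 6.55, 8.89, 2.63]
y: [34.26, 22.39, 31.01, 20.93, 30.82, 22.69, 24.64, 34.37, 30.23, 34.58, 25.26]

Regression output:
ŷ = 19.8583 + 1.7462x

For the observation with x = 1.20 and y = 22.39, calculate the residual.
Residual = 0.4363

The residual is the difference between the actual value and the predicted value:

Residual = y - ŷ

Step 1: Calculate predicted value
ŷ = 19.8583 + 1.7462 × 1.20
ŷ = 21.9537

Step 2: Calculate residual
Residual = 22.39 - 21.9537
Residual = 0.4363

Sign check: y > ŷ, so the point is above the line and the fit underestimates here.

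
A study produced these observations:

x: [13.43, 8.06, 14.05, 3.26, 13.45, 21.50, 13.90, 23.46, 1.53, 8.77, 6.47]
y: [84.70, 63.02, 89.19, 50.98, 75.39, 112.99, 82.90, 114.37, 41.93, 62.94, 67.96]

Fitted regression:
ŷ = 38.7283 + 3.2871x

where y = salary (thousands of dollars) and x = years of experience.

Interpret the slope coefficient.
On average, salary is about 3.2871 thousand dollars higher for every extra year of experience.

The slope β₁ = 3.2871 gives the rate at which the fitted salary changes with experience.

Interpretation:
- Experience up by 1 year → predicted salary increases by 3.2871 thousand dollars
- This is a linear approximation: the same per-unit change is assumed across the whole observed x range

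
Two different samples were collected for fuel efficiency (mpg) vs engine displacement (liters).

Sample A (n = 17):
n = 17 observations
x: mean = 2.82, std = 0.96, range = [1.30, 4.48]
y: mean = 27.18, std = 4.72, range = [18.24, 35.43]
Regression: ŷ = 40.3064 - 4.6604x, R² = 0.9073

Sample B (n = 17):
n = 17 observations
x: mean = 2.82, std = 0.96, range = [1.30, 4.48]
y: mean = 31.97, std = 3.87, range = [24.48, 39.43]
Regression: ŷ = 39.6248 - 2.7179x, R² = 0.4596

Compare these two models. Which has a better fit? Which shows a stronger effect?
Model A has the better fit (R² = 0.9073 vs 0.4596). Model A shows the stronger effect (|β₁| = 4.6604 vs 2.7179).

Model Comparison:

Fit — compare R²:
- Model A: R² = 0.9073 → 90.73% of variance in fuel efficiency explained
- Model B: R² = 0.4596 → 45.96% of variance in fuel efficiency explained
- 0.9073 > 0.4596 → Model A has the better fit

Which has the larger per-liter effect? (|β₁|)
- Model A: β₁ = -4.6604 → predicted fuel efficiency falls 4.6604 mpg per additional liter of engine displacement
- Model B: β₁ = -2.7179 → predicted fuel efficiency falls 2.7179 mpg per additional liter of engine displacement
- |-4.6604| > |-2.7179| → Model A shows the stronger marginal effect

Note: A steeper slope doesn't make a better model if the scatter around the line is large.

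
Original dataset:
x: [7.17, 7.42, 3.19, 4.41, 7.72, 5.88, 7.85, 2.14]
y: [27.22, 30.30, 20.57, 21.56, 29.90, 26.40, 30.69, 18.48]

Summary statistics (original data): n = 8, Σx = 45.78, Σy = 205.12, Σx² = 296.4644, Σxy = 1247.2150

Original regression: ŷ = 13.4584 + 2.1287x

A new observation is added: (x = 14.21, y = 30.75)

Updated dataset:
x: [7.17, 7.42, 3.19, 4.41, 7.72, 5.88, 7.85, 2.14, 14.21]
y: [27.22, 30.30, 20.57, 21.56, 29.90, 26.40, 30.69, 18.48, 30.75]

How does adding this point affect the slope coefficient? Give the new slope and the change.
Adding the point moves β₁ from 2.1287 to 1.1365, i.e. it decreases by 0.9922 (-46.6%).

x = 14.21 lies well outside the original x-range [2.14, 7.85] (x̄ ≈ 5.72), so this observation has high leverage and can move the slope substantially.

Step 1: Update the sums with the new point (n goes from 8 to 9)
Σx  = 45.78 + 14.21 = 59.99
Σy  = 205.12 + 30.75 = 235.87
Σx² = 296.4644 + 14.21² = 296.4644 + 201.9241 = 498.3885
Σxy = 1247.2150 + 14.21×30.75 = 1247.2150 + 436.9575 = 1684.1725

Step 2: Recompute the slope with b₁ = (nΣxy − ΣxΣy) / (nΣx² − (Σx)²)
Numerator   = 9×1684.1725 − 59.99×235.87 = 15157.5525 − 14149.8413 = 1007.7112
Denominator = 9×498.3885 − 59.99² = 4485.4965 − 3598.8001 = 886.6964
b₁(new) = 1007.7112 / 886.6964 = 1.1365

(Same formula on the original sums: (8×1247.2150 − 45.78×205.12) / (8×296.4644 − 45.78²) = 587.3264 / 275.9068 = 2.1287, matching the given fit.)

Step 3: Change in slope
Δβ₁ = 1.1365 − 2.1287 = -0.9922
Relative change = -0.9922 / 2.1287 × 100% = -46.6%
→ the slope decreases when the point is added.

A high-leverage point only changes the slope if it is off the original line; here y = 30.75 is below the original trend, so the slope decreases.
In practice: examine leverage (hᵢ) and Cook's distance rather than deleting it automatically.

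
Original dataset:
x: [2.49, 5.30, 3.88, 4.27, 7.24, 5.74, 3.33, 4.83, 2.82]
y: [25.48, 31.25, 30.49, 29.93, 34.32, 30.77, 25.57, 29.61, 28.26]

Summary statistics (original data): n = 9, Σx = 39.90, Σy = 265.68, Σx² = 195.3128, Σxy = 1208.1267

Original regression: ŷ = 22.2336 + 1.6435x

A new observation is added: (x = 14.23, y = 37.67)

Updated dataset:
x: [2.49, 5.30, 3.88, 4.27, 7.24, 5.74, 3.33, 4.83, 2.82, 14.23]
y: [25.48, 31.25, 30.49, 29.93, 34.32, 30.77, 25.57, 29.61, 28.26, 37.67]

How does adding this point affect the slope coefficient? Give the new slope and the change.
Adding the point moves β₁ from 1.6435 to 0.9746, i.e. it decreases by 0.6689 (-40.7%).

The new point has HIGH LEVERAGE: x = 14.23 is far from the original mean x̄ = 39.90/9 ≈ 4.43 (original range [2.49, 7.24]).

Step 1: Update the sums with the new point (n goes from 9 to 10)
Σx  = 39.90 + 14.23 = 54.13
Σy  = 265.68 + 37.67 = 303.35
Σx² = 195.3128 + 14.23² = 195.3128 + 202.4929 = 397.8057
Σxy = 1208.1267 + 14.23×37.67 = 1208.1267 + 536.0441 = 1744.1708

Step 2: Recompute the slope with b₁ = (nΣxy − ΣxΣy) / (nΣx² − (Σx)²)
Numerator   = 10×1744.1708 − 54.13×303.35 = 17441.7080 − 16420.3355 = 1021.3725
Denominator = 10×397.8057 − 54.13² = 3978.0570 − 2930.0569 = 1048.0001
b₁(new) = 1021.3725 / 1048.0001 = 0.9746

(Same formula on the original sums: (9×1208.1267 − 39.90×265.68) / (9×195.3128 − 39.90²) = 272.5083 / 165.8052 = 1.6435, matching the given fit.)

Step 3: Change in slope
Δβ₁ = 0.9746 − 1.6435 = -0.6689
Relative change = -0.6689 / 1.6435 × 100% = -40.7%
→ the slope decreases when the point is added.

A high-leverage point only changes the slope if it is off the original line; here y = 37.67 is below the original trend, so the slope decreases.
In practice: check such a point for data-entry or measurement error.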